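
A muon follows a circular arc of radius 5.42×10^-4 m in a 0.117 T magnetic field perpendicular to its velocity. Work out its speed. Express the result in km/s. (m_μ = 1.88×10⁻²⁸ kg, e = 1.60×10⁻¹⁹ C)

v ≈ 54.0 km/s

From qvB = mv²/r, v = qBr/m.
v = (1×1.60×10^-19)(0.117)(5.42×10^-4) / (1.88×10^-28) = 5.40×10^4 m/s.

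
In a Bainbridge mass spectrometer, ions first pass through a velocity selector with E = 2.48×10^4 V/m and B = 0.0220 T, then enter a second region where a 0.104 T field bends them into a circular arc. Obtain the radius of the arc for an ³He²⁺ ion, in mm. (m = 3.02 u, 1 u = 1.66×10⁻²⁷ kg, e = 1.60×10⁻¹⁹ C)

r ≈ 170 mm

The selector passes v = E/B = 2.48×10^4/0.0220 = 1.13×10^6 m/s.
In the deflection region, r = mv/(qB₂) = (5.01×10^-27)(1.13×10^6) / [(2×1.60×10^-19)(0.104)] = 0.170 m.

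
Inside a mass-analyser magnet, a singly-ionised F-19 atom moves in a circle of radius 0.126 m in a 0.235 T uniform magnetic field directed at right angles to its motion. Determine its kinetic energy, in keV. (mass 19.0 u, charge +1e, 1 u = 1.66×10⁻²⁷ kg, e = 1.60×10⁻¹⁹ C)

v = qBr/m = (1×1.60×10^-19)(0.235)(0.126) / (3.15×10^-26) = 1.50×10^5 m/s.
K = ½mv² = 0.5·(3.15×10^-26)·(1.50×10^5)² = 3.56×10^-16 J = 2.22 keV.

K ≈ 2.22 keV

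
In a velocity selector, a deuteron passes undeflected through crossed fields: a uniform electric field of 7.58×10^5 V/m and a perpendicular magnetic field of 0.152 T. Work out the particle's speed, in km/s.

For zero net force, qE = qvB, so v = E/B.
v = (7.58×10^5) / (0.152) = 4.99×10^6 m/s.

v ≈ 4990 km/s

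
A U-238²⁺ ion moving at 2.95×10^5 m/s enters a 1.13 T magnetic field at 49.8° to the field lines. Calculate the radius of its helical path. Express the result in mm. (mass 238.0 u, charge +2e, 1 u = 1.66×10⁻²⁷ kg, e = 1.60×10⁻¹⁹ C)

Only the perpendicular component v⊥ = v sin49.8° = 2.25×10^5 m/s is bent by the field.
r = m v⊥ /(qB) = (3.95×10^-25)(2.25×10^5) / [(2×1.60×10^-19)(1.13)] = 0.246 m.

r ≈ 246 mm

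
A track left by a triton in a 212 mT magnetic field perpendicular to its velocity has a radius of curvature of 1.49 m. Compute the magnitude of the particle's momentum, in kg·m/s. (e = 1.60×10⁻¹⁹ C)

p ≈ 5.05×10^-20 kg·m/s

Since qvB = mv²/r, the momentum p = mv = qBr.
p = (1×1.60×10^-19)(0.212)(1.49) = 5.05×10^-20 kg·m/s.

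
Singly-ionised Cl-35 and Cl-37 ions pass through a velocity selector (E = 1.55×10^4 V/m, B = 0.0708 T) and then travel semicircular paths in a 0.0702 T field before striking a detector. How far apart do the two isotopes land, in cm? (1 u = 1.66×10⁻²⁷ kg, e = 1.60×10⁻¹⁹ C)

Δd ≈ 12.9 cm

Both emerge at v = E/B₁ = 2.19×10^5 m/s.
r = mv/(qB₂), so r₁ = 1.1324 m and r₂ = 1.1972 m, giving Δr = 0.0647 m.
After a semicircle each ion lands a diameter 2r from the entry slit, so the separation is 2Δr = 0.129 m.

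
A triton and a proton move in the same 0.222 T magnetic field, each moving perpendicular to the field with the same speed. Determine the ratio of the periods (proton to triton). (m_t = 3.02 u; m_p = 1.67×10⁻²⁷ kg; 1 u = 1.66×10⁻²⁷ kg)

ratio ≈ 0.333

T = 2πm/(qB) is independent of speed, so T₂/T₁ = (m₂/q₂)/(m₁/q₁).
T_{proton}/T_{triton} = (1.67×10^-27/1e) / (5.01×10^-27/1e) = 0.333.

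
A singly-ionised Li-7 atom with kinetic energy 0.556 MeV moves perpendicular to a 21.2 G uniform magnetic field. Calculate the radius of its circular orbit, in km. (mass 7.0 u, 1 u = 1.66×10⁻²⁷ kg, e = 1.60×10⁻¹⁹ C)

Convert the energy: K = 0.556 MeV = 8.90×10^-14 J.
v = √(2K/m) = √(2·8.90×10^-14/1.16×10^-26) = 3.91×10^6 m/s.
r = mv/(qB) = (1.16×10^-26)(3.91×10^6) / [(1×1.60×10^-19)(2.12×10^-3)] = 134 m.

r ≈ 0.134 km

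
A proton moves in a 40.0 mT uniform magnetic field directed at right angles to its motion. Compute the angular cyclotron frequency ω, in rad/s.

ω = qB/m = (1×1.60×10^-19)(0.0400) / (1.67×10^-27) = 3.83×10^6 rad/s.

ω ≈ 3.83×10^6 rad/s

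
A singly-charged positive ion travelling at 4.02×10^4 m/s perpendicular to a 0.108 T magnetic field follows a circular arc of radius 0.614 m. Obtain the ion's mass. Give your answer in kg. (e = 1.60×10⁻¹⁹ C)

qvB = mv²/r ⇒ m = qBr/v.
m = (1×1.60×10^-19)(0.108)(0.614) / (4.02×10^4) = 2.64×10^-25 kg.

m ≈ 2.64×10^-25 kg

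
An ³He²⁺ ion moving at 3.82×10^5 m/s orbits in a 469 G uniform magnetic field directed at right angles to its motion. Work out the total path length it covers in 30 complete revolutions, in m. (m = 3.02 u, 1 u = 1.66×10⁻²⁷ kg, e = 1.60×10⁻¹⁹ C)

r = mv/(qB) = 0.128 m, so one revolution covers 2πr = 0.802 m.
In 30 revolutions: L = 30·2πr = 24.1 m.

L ≈ 24.1 m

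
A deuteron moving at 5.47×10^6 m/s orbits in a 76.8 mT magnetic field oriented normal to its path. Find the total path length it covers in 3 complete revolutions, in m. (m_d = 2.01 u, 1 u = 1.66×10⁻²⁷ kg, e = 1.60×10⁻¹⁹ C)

r = mv/(qB) = 1.49 m, so one revolution covers 2πr = 9.33 m.
In 3 revolutions: L = 3·2πr = 28.0 m.

L ≈ 28.0 m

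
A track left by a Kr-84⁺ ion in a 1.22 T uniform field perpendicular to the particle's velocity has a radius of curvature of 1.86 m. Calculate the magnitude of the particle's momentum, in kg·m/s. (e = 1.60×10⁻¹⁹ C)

p ≈ 3.63×10^-19 kg·m/s

Since qvB = mv²/r, the momentum p = mv = qBr.
p = (1×1.60×10^-19)(1.22)(1.86) = 3.63×10^-19 kg·m/s.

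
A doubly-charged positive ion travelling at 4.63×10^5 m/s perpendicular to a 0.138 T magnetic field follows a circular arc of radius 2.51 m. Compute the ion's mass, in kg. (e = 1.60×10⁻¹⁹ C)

m ≈ 2.39×10^-25 kg

qvB = mv²/r ⇒ m = qBr/v.
m = (2×1.60×10^-19)(0.138)(2.51) / (4.63×10^5) = 2.39×10^-25 kg.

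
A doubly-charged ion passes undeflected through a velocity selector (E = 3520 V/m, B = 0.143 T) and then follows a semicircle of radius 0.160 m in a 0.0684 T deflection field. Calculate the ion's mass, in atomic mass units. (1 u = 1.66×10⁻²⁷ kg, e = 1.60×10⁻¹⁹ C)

m ≈ 85.7 u

v = E/B₁ = 2.46×10^4 m/s.
From r = mv/(qB₂), m = qB₂r/v = (2×1.60×10^-19)(0.0684)(0.160) / (2.46×10^4) = 1.42×10^-25 kg.
In atomic mass units: m = 1.42×10^-25 / 1.66×10^-27 = 85.7 u.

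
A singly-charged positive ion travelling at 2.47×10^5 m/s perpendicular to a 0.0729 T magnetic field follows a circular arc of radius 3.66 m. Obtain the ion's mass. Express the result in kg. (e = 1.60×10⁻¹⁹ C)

qvB = mv²/r ⇒ m = qBr/v.
m = (1×1.60×10^-19)(0.0729)(3.66) / (2.47×10^5) = 1.73×10^-25 kg.

m ≈ 1.73×10^-25 kg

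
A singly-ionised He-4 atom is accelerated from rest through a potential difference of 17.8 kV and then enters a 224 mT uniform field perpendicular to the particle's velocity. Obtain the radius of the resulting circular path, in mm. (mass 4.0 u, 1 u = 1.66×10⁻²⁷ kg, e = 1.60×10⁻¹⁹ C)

r ≈ 172 mm

The kinetic energy gained is K = qV = (1×1.60×10^-19)(1.78×10^4) = 2.85×10^-15 J.
v = √(2K/m) = 9.26×10^5 m/s.
r = mv/(qB) = (6.64×10^-27)(9.26×10^5) / [(1×1.60×10^-19)(0.224)] = 0.172 m.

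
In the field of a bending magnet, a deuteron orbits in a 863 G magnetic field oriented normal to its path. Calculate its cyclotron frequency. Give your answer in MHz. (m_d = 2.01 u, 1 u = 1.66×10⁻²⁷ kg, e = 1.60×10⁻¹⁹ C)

f = qB/(2πm) = (1×1.60×10^-19)(0.0863) / [2π(3.34×10^-27)] = 6.59×10^5 Hz.

f ≈ 0.659 MHz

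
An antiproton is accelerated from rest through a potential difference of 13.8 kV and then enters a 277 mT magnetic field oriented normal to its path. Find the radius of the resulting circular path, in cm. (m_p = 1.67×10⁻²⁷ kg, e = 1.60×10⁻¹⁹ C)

The kinetic energy gained is K = qV = (1×1.60×10^-19)(1.38×10^4) = 2.21×10^-15 J.
v = √(2K/m) = 1.63×10^6 m/s.
r = mv/(qB) = (1.67×10^-27)(1.63×10^6) / [(1×1.60×10^-19)(0.277)] = 0.0613 m.

r ≈ 6.13 cm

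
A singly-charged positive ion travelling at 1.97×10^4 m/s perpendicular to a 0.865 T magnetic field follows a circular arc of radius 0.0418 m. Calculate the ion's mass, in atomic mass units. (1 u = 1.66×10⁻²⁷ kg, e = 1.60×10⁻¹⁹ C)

qvB = mv²/r ⇒ m = qBr/v.
m = (1×1.60×10^-19)(0.865)(0.0418) / (1.97×10^4) = 2.94×10^-25 kg = 177 u.

m ≈ 177 u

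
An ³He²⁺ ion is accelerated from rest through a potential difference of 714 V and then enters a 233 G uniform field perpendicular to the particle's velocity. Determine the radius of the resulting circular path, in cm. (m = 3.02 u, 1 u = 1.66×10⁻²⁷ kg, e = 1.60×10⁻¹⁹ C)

The kinetic energy gained is K = qV = (2×1.60×10^-19)(714) = 2.28×10^-16 J.
v = √(2K/m) = 3.02×10^5 m/s.
r = mv/(qB) = (5.01×10^-27)(3.02×10^5) / [(2×1.60×10^-19)(0.0233)] = 0.203 m.

r ≈ 20.3 cm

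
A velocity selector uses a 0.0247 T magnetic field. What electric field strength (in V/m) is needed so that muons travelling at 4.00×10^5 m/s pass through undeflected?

qE = qvB ⇒ E = vB = (4.00×10^5)(0.0247) = 9880 V/m.

E ≈ 9880 V/m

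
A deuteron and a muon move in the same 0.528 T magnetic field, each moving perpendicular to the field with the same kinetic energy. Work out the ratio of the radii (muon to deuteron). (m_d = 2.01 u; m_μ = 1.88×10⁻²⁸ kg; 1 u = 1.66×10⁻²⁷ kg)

r = √(2mK)/(qB) ⇒ at equal K, r ∝ √m/q.
r_{muon}/r_{deuteron} = 0.237.

ratio ≈ 0.237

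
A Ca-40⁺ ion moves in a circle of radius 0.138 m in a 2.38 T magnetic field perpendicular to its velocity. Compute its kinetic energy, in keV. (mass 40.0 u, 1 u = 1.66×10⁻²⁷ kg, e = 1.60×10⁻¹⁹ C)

K ≈ 130 keV

v = qBr/m = (1×1.60×10^-19)(2.38)(0.138) / (6.64×10^-26) = 7.91×10^5 m/s.
K = ½mv² = 0.5·(6.64×10^-26)·(7.91×10^5)² = 2.08×10^-14 J = 130 keV.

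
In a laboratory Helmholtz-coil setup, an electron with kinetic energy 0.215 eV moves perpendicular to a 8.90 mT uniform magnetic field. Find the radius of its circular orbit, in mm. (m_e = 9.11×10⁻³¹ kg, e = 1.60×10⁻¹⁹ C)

Convert the energy: K = 0.215 eV = 3.44×10^-20 J.
v = √(2K/m) = √(2·3.44×10^-20/9.11×10^-31) = 2.75×10^5 m/s.
r = mv/(qB) = (9.11×10^-31)(2.75×10^5) / [(1×1.60×10^-19)(8.90×10^-3)] = 1.76×10^-4 m.

r ≈ 0.176 mm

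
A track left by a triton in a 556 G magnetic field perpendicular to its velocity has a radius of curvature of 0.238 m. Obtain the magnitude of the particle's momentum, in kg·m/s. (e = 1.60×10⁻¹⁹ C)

Since qvB = mv²/r, the momentum p = mv = qBr.
p = (1×1.60×10^-19)(0.0556)(0.238) = 2.12×10^-21 kg·m/s.

p ≈ 2.12×10^-21 kg·m/s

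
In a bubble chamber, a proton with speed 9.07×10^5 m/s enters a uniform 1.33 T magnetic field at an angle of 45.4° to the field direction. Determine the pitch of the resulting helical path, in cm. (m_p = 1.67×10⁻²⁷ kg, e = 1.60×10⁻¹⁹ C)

pitch ≈ 3.14 cm

The velocity component along B is v∥ = v cos45.4° = 6.37×10^5 m/s.
The cyclotron period T = 2πm/(qB) = 4.93×10^-8 s is set by m, q, B alone.
Pitch = v∥·T = (6.37×10^5)(4.93×10^-8) = 0.0314 m.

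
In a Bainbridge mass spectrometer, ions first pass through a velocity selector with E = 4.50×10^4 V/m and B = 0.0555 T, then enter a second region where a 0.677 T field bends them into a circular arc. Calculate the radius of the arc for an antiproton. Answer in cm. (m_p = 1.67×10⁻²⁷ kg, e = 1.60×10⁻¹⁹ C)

r ≈ 1.25 cm

The selector passes v = E/B = 4.50×10^4/0.0555 = 8.11×10^5 m/s.
In the deflection region, r = mv/(qB₂) = (1.67×10^-27)(8.11×10^5) / [(1×1.60×10^-19)(0.677)] = 0.0125 m.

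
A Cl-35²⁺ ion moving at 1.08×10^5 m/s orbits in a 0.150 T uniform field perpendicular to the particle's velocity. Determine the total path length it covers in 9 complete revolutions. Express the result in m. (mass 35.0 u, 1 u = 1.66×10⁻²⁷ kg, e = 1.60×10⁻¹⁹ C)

r = mv/(qB) = 0.131 m, so one revolution covers 2πr = 0.821 m.
In 9 revolutions: L = 9·2πr = 7.39 m.

L ≈ 7.39 m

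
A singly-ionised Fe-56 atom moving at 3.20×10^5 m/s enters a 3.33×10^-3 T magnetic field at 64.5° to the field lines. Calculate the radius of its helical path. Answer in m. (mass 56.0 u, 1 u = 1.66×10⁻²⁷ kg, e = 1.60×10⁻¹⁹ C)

r ≈ 50.4 m

Only the perpendicular component v⊥ = v sin64.5° = 2.89×10^5 m/s is bent by the field.
r = m v⊥ /(qB) = (9.30×10^-26)(2.89×10^5) / [(1×1.60×10^-19)(3.33×10^-3)] = 50.4 m.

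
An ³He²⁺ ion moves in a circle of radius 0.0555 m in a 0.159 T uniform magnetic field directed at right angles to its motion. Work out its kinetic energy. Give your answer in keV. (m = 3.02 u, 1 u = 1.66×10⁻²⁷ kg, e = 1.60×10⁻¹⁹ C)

K ≈ 4.97 keV

v = qBr/m = (2×1.60×10^-19)(0.159)(0.0555) / (5.01×10^-27) = 5.63×10^5 m/s.
K = ½mv² = 0.5·(5.01×10^-27)·(5.63×10^5)² = 7.95×10^-16 J = 4.97 keV.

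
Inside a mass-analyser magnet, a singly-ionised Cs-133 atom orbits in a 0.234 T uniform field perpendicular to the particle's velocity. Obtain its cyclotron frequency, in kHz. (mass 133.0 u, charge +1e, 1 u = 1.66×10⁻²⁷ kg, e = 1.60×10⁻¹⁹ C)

f = qB/(2πm) = (1×1.60×10^-19)(0.234) / [2π(2.21×10^-25)] = 2.70×10^4 Hz.

f ≈ 27.0 kHz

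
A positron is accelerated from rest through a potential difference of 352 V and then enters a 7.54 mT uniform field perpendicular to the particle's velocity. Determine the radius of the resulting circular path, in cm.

The kinetic energy gained is K = qV = (1×1.60×10^-19)(352) = 5.63×10^-17 J.
v = √(2K/m) = 1.11×10^7 m/s.
r = mv/(qB) = (9.11×10^-31)(1.11×10^7) / [(1×1.60×10^-19)(7.54×10^-3)] = 8.40×10^-3 m.

r ≈ 0.840 cm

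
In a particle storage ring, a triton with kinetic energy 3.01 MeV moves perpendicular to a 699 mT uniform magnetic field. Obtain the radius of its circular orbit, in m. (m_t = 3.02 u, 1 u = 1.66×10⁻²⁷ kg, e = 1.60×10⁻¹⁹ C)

Convert the energy: K = 3.01 MeV = 4.82×10^-13 J.
v = √(2K/m) = √(2·4.82×10^-13/5.01×10^-27) = 1.39×10^7 m/s.
r = mv/(qB) = (5.01×10^-27)(1.39×10^7) / [(1×1.60×10^-19)(0.699)] = 0.621 m.

r ≈ 0.621 m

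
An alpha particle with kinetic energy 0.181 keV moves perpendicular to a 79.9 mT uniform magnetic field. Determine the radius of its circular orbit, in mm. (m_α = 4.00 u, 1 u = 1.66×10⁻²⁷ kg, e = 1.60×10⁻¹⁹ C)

Convert the energy: K = 0.181 keV = 2.90×10^-17 J.
v = √(2K/m) = √(2·2.90×10^-17/6.64×10^-27) = 9.34×10^4 m/s.
r = mv/(qB) = (6.64×10^-27)(9.34×10^4) / [(2×1.60×10^-19)(0.0799)] = 0.0243 m.

r ≈ 24.3 mm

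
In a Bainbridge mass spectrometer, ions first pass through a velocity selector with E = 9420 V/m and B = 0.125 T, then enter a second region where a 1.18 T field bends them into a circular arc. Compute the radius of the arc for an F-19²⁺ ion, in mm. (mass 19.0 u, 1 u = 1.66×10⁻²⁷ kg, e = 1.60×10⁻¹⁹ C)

The selector passes v = E/B = 9420/0.125 = 7.54×10^4 m/s.
In the deflection region, r = mv/(qB₂) = (3.15×10^-26)(7.54×10^4) / [(2×1.60×10^-19)(1.18)] = 6.29×10^-3 m.

r ≈ 6.29 mm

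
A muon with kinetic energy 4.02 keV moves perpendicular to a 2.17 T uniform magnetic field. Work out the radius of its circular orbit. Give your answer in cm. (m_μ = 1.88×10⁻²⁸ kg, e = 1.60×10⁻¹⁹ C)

Convert the energy: K = 4.02 keV = 6.43×10^-16 J.
v = √(2K/m) = √(2·6.43×10^-16/1.88×10^-28) = 2.62×10^6 m/s.
r = mv/(qB) = (1.88×10^-28)(2.62×10^6) / [(1×1.60×10^-19)(2.17)] = 1.42×10^-3 m.

r ≈ 0.142 cm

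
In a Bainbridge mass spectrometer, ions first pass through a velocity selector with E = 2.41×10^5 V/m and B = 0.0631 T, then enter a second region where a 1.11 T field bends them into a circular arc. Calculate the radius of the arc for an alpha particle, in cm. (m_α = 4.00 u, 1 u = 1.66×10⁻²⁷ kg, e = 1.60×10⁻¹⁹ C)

The selector passes v = E/B = 2.41×10^5/0.0631 = 3.82×10^6 m/s.
In the deflection region, r = mv/(qB₂) = (6.64×10^-27)(3.82×10^6) / [(2×1.60×10^-19)(1.11)] = 0.0714 m.

r ≈ 7.14 cm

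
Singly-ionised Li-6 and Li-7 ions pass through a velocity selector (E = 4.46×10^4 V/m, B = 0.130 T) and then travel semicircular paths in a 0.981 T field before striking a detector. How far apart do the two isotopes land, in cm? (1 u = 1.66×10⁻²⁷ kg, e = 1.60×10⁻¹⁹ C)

Both emerge at v = E/B₁ = 3.43×10^5 m/s.
r = mv/(qB₂), so r₁ = 0.02177 m and r₂ = 0.02540 m, giving Δr = 3.63×10^-3 m.
After a semicircle each ion lands a diameter 2r from the entry slit, so the separation is 2Δr = 7.26×10^-3 m.

Δd ≈ 0.726 cm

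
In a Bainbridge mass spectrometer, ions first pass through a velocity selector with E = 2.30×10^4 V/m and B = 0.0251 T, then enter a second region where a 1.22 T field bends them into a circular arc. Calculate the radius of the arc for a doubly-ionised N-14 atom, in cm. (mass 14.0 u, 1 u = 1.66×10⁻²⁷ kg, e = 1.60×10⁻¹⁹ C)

The selector passes v = E/B = 2.30×10^4/0.0251 = 9.16×10^5 m/s.
In the deflection region, r = mv/(qB₂) = (2.32×10^-26)(9.16×10^5) / [(2×1.60×10^-19)(1.22)] = 0.0545 m.

r ≈ 5.45 cm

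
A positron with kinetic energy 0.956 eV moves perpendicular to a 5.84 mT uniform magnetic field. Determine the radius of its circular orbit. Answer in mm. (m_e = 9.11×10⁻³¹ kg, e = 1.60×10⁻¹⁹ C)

r ≈ 0.565 mm

Convert the energy: K = 0.956 eV = 1.53×10^-19 J.
v = √(2K/m) = √(2·1.53×10^-19/9.11×10^-31) = 5.79×10^5 m/s.
r = mv/(qB) = (9.11×10^-31)(5.79×10^5) / [(1×1.60×10^-19)(5.84×10^-3)] = 5.65×10^-4 m.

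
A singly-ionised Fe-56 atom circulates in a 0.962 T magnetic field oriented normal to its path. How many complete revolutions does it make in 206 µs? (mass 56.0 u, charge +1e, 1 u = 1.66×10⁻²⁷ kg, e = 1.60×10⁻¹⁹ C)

T = 2πm/(qB) = 2π(9.296×10^-26) / [(1×1.60×10^-19)(0.962)] = 3.7947×10^-6 s.
N = t/T = 2.06×10^-4 / 3.7947×10^-6 ≈ 54.29, so 54 complete revolutions.

N = 54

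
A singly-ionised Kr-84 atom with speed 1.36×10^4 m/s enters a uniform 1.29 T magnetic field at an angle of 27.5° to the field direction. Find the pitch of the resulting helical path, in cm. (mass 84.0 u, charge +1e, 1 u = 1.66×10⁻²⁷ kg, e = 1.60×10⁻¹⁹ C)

The velocity component along B is v∥ = v cos27.5° = 1.21×10^4 m/s.
The cyclotron period T = 2πm/(qB) = 4.24×10^-6 s is set by m, q, B alone.
Pitch = v∥·T = (1.21×10^4)(4.24×10^-6) = 0.0512 m.

pitch ≈ 5.12 cm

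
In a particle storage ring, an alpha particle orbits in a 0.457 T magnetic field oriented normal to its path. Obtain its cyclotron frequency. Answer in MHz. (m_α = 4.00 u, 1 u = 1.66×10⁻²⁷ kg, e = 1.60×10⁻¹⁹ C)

f ≈ 3.51 MHz

f = qB/(2πm) = (2×1.60×10^-19)(0.457) / [2π(6.64×10^-27)] = 3.51×10^6 Hz.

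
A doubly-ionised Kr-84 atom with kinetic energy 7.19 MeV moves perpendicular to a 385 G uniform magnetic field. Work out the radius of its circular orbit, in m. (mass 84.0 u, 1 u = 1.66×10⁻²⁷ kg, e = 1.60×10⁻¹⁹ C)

Convert the energy: K = 7.19 MeV = 1.15×10^-12 J.
v = √(2K/m) = √(2·1.15×10^-12/1.39×10^-25) = 4.06×10^6 m/s.
r = mv/(qB) = (1.39×10^-25)(4.06×10^6) / [(2×1.60×10^-19)(0.0385)] = 46.0 m.

r ≈ 46.0 m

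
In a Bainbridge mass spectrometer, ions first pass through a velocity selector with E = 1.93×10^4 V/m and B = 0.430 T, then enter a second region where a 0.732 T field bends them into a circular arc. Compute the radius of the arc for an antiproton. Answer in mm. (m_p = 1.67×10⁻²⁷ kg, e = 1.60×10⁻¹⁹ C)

The selector passes v = E/B = 1.93×10^4/0.430 = 4.49×10^4 m/s.
In the deflection region, r = mv/(qB₂) = (1.67×10^-27)(4.49×10^4) / [(1×1.60×10^-19)(0.732)] = 6.40×10^-4 m.

r ≈ 0.640 mm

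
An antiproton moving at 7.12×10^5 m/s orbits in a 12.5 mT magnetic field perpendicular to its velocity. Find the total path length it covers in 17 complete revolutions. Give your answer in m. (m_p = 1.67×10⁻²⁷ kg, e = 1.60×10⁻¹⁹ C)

L ≈ 63.5 m

r = mv/(qB) = 0.595 m, so one revolution covers 2πr = 3.74 m.
In 17 revolutions: L = 17·2πr = 63.5 m.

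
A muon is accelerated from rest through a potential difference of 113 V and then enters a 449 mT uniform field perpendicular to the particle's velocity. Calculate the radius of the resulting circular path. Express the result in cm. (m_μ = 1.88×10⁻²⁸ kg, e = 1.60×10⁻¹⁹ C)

r ≈ 0.115 cm

The kinetic energy gained is K = qV = (1×1.60×10^-19)(113) = 1.81×10^-17 J.
v = √(2K/m) = 4.39×10^5 m/s.
r = mv/(qB) = (1.88×10^-28)(4.39×10^5) / [(1×1.60×10^-19)(0.449)] = 1.15×10^-3 m.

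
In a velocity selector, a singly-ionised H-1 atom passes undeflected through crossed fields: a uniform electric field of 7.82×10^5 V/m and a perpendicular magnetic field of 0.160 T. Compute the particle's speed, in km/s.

For zero net force, qE = qvB, so v = E/B.
v = (7.82×10^5) / (0.160) = 4.89×10^6 m/s.

v ≈ 4890 km/s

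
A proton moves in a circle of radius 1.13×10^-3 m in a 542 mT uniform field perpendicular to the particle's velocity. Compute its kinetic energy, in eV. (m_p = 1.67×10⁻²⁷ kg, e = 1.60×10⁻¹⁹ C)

K ≈ 18.0 eV

v = qBr/m = (1×1.60×10^-19)(0.542)(1.13×10^-3) / (1.67×10^-27) = 5.87×10^4 m/s.
K = ½mv² = 0.5·(1.67×10^-27)·(5.87×10^4)² = 2.88×10^-18 J = 18.0 eV.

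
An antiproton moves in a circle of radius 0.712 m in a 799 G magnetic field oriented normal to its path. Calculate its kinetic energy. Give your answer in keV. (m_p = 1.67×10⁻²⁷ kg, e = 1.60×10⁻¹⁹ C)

v = qBr/m = (1×1.60×10^-19)(0.0799)(0.712) / (1.67×10^-27) = 5.45×10^6 m/s.
K = ½mv² = 0.5·(1.67×10^-27)·(5.45×10^6)² = 2.48×10^-14 J = 155 keV.

K ≈ 155 keV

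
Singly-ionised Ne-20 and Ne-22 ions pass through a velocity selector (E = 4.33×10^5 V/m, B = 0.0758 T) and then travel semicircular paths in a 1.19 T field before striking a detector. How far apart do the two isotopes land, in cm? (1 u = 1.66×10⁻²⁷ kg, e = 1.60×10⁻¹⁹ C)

Δd ≈ 19.9 cm

Both emerge at v = E/B₁ = 5.71×10^6 m/s.
r = mv/(qB₂), so r₁ = 0.99607 m and r₂ = 1.0957 m, giving Δr = 0.0996 m.
After a semicircle each ion lands a diameter 2r from the entry slit, so the separation is 2Δr = 0.199 m.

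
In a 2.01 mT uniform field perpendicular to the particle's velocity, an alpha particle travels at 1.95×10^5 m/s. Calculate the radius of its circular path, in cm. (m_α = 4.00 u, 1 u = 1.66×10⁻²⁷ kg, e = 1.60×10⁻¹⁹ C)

The magnetic force provides the centripetal force: qvB = mv²/r, so r = mv/(qB).
r = (6.64×10^-27 kg)(1.95×10^5 m/s) / [(2×1.60×10^-19 C)(2.01×10^-3 T)] = 2.01 m.

r ≈ 201 cm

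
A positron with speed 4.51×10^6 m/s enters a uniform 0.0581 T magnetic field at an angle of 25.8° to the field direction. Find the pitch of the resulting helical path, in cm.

pitch ≈ 0.250 cm

The velocity component along B is v∥ = v cos25.8° = 4.06×10^6 m/s.
The cyclotron period T = 2πm/(qB) = 6.16×10^-10 s is set by m, q, B alone.
Pitch = v∥·T = (4.06×10^6)(6.16×10^-10) = 2.50×10^-3 m.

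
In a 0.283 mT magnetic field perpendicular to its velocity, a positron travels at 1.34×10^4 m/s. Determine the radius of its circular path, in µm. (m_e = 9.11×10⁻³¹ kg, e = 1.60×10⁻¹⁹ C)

The magnetic force provides the centripetal force: qvB = mv²/r, so r = mv/(qB).
r = (9.11×10^-31 kg)(1.34×10^4 m/s) / [(1×1.60×10^-19 C)(2.83×10^-4 T)] = 2.70×10^-4 m.

r ≈ 270 µm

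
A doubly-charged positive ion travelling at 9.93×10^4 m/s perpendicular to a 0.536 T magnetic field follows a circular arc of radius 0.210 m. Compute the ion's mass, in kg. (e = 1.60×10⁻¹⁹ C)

qvB = mv²/r ⇒ m = qBr/v.
m = (2×1.60×10^-19)(0.536)(0.210) / (9.93×10^4) = 3.63×10^-25 kg.

m ≈ 3.63×10^-25 kg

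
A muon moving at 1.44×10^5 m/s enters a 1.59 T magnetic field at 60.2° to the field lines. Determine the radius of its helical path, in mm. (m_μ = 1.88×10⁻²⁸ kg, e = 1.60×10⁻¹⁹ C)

r ≈ 0.0923 mm

Only the perpendicular component v⊥ = v sin60.2° = 1.25×10^5 m/s is bent by the field.
r = m v⊥ /(qB) = (1.88×10^-28)(1.25×10^5) / [(1×1.60×10^-19)(1.59)] = 9.23×10^-5 m.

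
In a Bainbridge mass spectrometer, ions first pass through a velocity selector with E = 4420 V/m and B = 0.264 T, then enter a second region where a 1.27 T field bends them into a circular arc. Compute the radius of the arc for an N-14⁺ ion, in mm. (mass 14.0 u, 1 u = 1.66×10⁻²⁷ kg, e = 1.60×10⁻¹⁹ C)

r ≈ 1.91 mm

The selector passes v = E/B = 4420/0.264 = 1.67×10^4 m/s.
In the deflection region, r = mv/(qB₂) = (2.32×10^-26)(1.67×10^4) / [(1×1.60×10^-19)(1.27)] = 1.91×10^-3 m.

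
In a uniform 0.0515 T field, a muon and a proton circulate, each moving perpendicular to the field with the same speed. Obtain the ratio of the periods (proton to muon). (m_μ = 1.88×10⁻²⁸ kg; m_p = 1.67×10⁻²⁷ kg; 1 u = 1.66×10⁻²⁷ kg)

ratio ≈ 8.88

T = 2πm/(qB) is independent of speed, so T₂/T₁ = (m₂/q₂)/(m₁/q₁).
T_{proton}/T_{muon} = (1.67×10^-27/1e) / (1.88×10^-28/1e) = 8.88.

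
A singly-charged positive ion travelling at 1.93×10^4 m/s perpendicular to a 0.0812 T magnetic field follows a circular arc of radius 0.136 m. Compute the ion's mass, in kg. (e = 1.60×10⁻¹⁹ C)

m ≈ 9.15×10^-26 kg

qvB = mv²/r ⇒ m = qBr/v.
m = (1×1.60×10^-19)(0.0812)(0.136) / (1.93×10^4) = 9.15×10^-26 kg.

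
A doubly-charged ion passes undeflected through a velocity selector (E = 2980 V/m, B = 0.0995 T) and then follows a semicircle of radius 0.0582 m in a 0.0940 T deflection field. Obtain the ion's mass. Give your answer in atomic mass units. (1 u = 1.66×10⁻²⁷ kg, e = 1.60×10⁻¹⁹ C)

m ≈ 35.2 u

v = E/B₁ = 2.99×10^4 m/s.
From r = mv/(qB₂), m = qB₂r/v = (2×1.60×10^-19)(0.0940)(0.0582) / (2.99×10^4) = 5.85×10^-26 kg.
In atomic mass units: m = 5.85×10^-26 / 1.66×10^-27 = 35.2 u.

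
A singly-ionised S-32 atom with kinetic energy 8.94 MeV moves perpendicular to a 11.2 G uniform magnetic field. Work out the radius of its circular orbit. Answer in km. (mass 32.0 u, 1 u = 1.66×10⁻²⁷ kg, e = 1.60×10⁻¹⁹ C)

r ≈ 2.18 km

Convert the energy: K = 8.94 MeV = 1.43×10^-12 J.
v = √(2K/m) = √(2·1.43×10^-12/5.31×10^-26) = 7.34×10^6 m/s.
r = mv/(qB) = (5.31×10^-26)(7.34×10^6) / [(1×1.60×10^-19)(1.12×10^-3)] = 2180 m.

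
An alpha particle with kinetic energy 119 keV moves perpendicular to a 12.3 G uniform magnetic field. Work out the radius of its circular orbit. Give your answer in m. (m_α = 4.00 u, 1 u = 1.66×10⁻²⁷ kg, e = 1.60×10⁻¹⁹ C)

Convert the energy: K = 119 keV = 1.90×10^-14 J.
v = √(2K/m) = √(2·1.90×10^-14/6.64×10^-27) = 2.39×10^6 m/s.
r = mv/(qB) = (6.64×10^-27)(2.39×10^6) / [(2×1.60×10^-19)(1.23×10^-3)] = 40.4 m.

r ≈ 40.4 m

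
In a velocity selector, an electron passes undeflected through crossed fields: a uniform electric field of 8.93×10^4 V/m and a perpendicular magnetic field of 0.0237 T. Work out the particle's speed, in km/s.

v ≈ 3770 km/s

For zero net force, qE = qvB, so v = E/B.
v = (8.93×10^4) / (0.0237) = 3.77×10^6 m/s.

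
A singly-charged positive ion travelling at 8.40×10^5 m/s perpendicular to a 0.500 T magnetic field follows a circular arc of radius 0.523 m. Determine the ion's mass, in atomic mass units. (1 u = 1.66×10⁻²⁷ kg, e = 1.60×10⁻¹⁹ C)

qvB = mv²/r ⇒ m = qBr/v.
m = (1×1.60×10^-19)(0.500)(0.523) / (8.40×10^5) = 4.98×10^-26 kg = 30.0 u.

m ≈ 30.0 u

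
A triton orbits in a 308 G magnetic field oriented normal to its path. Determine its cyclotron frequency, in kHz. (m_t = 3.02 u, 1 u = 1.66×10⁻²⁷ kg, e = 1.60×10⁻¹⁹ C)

f = qB/(2πm) = (1×1.60×10^-19)(0.0308) / [2π(5.01×10^-27)] = 1.56×10^5 Hz.

f ≈ 156 kHz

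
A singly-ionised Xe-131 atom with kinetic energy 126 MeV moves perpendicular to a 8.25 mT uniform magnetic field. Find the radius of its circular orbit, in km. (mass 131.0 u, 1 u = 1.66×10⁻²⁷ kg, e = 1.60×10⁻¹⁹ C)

r ≈ 2.24 km

Convert the energy: K = 126 MeV = 2.02×10^-11 J.
v = √(2K/m) = √(2·2.02×10^-11/2.17×10^-25) = 1.36×10^7 m/s.
r = mv/(qB) = (2.17×10^-25)(1.36×10^7) / [(1×1.60×10^-19)(8.25×10^-3)] = 2240 m.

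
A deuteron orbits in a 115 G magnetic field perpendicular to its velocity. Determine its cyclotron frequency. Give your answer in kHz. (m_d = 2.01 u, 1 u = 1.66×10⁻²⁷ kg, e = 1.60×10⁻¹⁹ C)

f ≈ 87.8 kHz

f = qB/(2πm) = (1×1.60×10^-19)(0.0115) / [2π(3.34×10^-27)] = 8.78×10^4 Hz.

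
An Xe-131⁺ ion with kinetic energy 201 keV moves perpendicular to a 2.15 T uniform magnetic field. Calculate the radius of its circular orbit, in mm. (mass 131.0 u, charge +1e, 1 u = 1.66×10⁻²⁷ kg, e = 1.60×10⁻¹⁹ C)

Convert the energy: K = 201 keV = 3.22×10^-14 J.
v = √(2K/m) = √(2·3.22×10^-14/2.17×10^-25) = 5.44×10^5 m/s.
r = mv/(qB) = (2.17×10^-25)(5.44×10^5) / [(1×1.60×10^-19)(2.15)] = 0.344 m.

r ≈ 344 mm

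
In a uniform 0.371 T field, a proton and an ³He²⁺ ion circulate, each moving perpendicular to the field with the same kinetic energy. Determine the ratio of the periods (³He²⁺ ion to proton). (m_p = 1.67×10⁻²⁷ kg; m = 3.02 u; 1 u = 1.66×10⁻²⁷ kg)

ratio ≈ 1.50

T = 2πm/(qB) is independent of speed, so T₂/T₁ = (m₂/q₂)/(m₁/q₁).
T_{³He²⁺ ion}/T_{proton} = (5.01×10^-27/2e) / (1.67×10^-27/1e) = 1.50.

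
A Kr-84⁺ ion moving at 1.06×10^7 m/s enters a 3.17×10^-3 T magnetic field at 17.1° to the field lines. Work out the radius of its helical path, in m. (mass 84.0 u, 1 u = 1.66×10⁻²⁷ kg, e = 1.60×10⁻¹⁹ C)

Only the perpendicular component v⊥ = v sin17.1° = 3.12×10^6 m/s is bent by the field.
r = m v⊥ /(qB) = (1.39×10^-25)(3.12×10^6) / [(1×1.60×10^-19)(3.17×10^-3)] = 857 m.

r ≈ 857 m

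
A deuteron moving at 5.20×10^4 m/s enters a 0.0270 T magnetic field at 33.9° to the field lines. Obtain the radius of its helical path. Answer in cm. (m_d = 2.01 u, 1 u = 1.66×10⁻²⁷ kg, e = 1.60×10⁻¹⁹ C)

r ≈ 2.24 cm

Only the perpendicular component v⊥ = v sin33.9° = 2.90×10^4 m/s is bent by the field.
r = m v⊥ /(qB) = (3.34×10^-27)(2.90×10^4) / [(1×1.60×10^-19)(0.0270)] = 0.0224 m.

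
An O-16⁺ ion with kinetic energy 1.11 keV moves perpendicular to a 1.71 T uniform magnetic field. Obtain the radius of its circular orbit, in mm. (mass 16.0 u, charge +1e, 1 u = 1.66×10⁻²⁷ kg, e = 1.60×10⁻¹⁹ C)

Convert the energy: K = 1.11 keV = 1.78×10^-16 J.
v = √(2K/m) = √(2·1.78×10^-16/2.66×10^-26) = 1.16×10^5 m/s.
r = mv/(qB) = (2.66×10^-26)(1.16×10^5) / [(1×1.60×10^-19)(1.71)] = 0.0112 m.

r ≈ 11.2 mm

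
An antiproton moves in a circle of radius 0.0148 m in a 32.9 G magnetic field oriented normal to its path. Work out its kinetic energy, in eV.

v = qBr/m = (1×1.60×10^-19)(3.29×10^-3)(0.0148) / (1.67×10^-27) = 4670 m/s.
K = ½mv² = 0.5·(1.67×10^-27)·(4670)² = 1.82×10^-20 J = 0.114 eV.

K ≈ 0.114 eV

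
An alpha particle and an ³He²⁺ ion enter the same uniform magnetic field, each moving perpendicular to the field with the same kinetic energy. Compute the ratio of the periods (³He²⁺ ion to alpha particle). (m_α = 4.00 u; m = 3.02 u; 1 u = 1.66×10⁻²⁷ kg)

T = 2πm/(qB) is independent of speed, so T₂/T₁ = (m₂/q₂)/(m₁/q₁).
T_{³He²⁺ ion}/T_{alpha particle} = (5.01×10^-27/2e) / (6.64×10^-27/2e) = 0.755.

ratio ≈ 0.755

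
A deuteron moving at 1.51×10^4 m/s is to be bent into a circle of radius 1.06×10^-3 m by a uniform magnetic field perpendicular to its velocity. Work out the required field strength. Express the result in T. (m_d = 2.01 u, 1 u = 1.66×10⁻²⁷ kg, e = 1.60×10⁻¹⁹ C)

qvB = mv²/r gives B = mv/(qr).
B = (3.34×10^-27)(1.51×10^4) / [(1×1.60×10^-19)(1.06×10^-3)] = 0.297 T.

B ≈ 0.297 T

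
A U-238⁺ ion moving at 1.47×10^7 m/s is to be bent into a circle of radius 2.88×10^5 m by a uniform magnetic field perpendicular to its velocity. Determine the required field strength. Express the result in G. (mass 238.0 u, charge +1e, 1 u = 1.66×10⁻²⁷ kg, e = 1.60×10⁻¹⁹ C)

qvB = mv²/r gives B = mv/(qr).
B = (3.95×10^-25)(1.47×10^7) / [(1×1.60×10^-19)(2.88×10^5)] = 1.26×10^-4 T.

B ≈ 1.26 G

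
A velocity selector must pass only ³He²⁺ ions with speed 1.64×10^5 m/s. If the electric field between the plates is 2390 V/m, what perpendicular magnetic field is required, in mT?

qE = qvB ⇒ B = E/v = (2390) / (1.64×10^5) = 0.0146 T.

B ≈ 14.6 mT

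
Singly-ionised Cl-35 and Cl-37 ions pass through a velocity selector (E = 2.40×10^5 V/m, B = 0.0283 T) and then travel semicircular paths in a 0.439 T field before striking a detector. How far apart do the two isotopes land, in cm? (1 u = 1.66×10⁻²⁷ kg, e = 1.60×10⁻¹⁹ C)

Δd ≈ 80.2 cm

Both emerge at v = E/B₁ = 8.48×10^6 m/s.
r = mv/(qB₂), so r₁ = 7.015 m and r₂ = 7.416 m, giving Δr = 0.401 m.
After a semicircle each ion lands a diameter 2r from the entry slit, so the separation is 2Δr = 0.802 m.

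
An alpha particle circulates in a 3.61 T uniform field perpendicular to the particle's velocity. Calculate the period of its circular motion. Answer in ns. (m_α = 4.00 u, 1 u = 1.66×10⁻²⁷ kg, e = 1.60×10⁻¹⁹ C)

The cyclotron period is independent of speed: T = 2πm/(qB).
T = 2π(6.64×10^-27) / [(2×1.60×10^-19)(3.61)] = 3.61×10^-8 s.

T ≈ 36.1 ns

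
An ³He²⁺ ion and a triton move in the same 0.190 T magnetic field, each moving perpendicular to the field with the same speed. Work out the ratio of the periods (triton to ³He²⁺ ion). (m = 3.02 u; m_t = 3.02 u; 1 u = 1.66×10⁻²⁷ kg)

ratio ≈ 2.00

T = 2πm/(qB) is independent of speed, so T₂/T₁ = (m₂/q₂)/(m₁/q₁).
T_{triton}/T_{³He²⁺ ion} = (5.01×10^-27/1e) / (5.01×10^-27/2e) = 2.00.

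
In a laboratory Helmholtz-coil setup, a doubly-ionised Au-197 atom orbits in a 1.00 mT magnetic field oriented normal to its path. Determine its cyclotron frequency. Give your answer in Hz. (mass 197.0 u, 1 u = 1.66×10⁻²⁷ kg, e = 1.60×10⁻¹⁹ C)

f = qB/(2πm) = (2×1.60×10^-19)(1.00×10^-3) / [2π(3.27×10^-25)] = 156 Hz.

f ≈ 156 Hz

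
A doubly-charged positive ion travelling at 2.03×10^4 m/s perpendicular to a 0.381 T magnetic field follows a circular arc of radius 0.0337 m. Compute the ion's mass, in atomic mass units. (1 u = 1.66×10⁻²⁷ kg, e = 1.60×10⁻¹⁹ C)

qvB = mv²/r ⇒ m = qBr/v.
m = (2×1.60×10^-19)(0.381)(0.0337) / (2.03×10^4) = 2.02×10^-25 kg = 122 u.

m ≈ 122 u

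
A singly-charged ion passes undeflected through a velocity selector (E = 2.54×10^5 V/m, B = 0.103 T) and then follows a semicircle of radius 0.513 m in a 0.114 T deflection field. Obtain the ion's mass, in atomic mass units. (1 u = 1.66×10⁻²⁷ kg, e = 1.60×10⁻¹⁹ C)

m ≈ 2.29 u

v = E/B₁ = 2.47×10^6 m/s.
From r = mv/(qB₂), m = qB₂r/v = (1×1.60×10^-19)(0.114)(0.513) / (2.47×10^6) = 3.79×10^-27 kg.
In atomic mass units: m = 3.79×10^-27 / 1.66×10^-27 = 2.29 u.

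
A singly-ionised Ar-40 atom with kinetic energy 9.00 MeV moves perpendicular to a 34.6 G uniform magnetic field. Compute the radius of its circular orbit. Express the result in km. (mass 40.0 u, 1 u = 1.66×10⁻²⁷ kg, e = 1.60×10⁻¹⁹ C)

r ≈ 0.790 km

Convert the energy: K = 9.00 MeV = 1.44×10^-12 J.
v = √(2K/m) = √(2·1.44×10^-12/6.64×10^-26) = 6.59×10^6 m/s.
r = mv/(qB) = (6.64×10^-26)(6.59×10^6) / [(1×1.60×10^-19)(3.46×10^-3)] = 790 m.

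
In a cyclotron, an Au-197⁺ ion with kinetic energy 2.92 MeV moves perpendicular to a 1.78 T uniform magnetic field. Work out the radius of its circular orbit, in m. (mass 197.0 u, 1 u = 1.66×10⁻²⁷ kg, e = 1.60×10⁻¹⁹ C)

Convert the energy: K = 2.92 MeV = 4.67×10^-13 J.
v = √(2K/m) = √(2·4.67×10^-13/3.27×10^-25) = 1.69×10^6 m/s.
r = mv/(qB) = (3.27×10^-25)(1.69×10^6) / [(1×1.60×10^-19)(1.78)] = 1.94 m.

r ≈ 1.94 m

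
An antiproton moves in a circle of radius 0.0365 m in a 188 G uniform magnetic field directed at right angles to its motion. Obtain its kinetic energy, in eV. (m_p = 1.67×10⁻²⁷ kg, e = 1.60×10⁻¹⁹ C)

v = qBr/m = (1×1.60×10^-19)(0.0188)(0.0365) / (1.67×10^-27) = 6.57×10^4 m/s.
K = ½mv² = 0.5·(1.67×10^-27)·(6.57×10^4)² = 3.61×10^-18 J = 22.6 eV.

K ≈ 22.6 eV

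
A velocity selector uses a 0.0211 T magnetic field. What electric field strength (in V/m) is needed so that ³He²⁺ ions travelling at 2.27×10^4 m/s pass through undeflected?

qE = qvB ⇒ E = vB = (2.27×10^4)(0.0211) = 479 V/m.

E ≈ 479 V/m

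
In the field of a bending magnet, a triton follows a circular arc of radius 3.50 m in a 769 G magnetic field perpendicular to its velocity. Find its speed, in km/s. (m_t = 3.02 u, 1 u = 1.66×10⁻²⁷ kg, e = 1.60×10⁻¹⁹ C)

v ≈ 8590 km/s

From qvB = mv²/r, v = qBr/m.
v = (1×1.60×10^-19)(0.0769)(3.50) / (5.01×10^-27) = 8.59×10^6 m/s.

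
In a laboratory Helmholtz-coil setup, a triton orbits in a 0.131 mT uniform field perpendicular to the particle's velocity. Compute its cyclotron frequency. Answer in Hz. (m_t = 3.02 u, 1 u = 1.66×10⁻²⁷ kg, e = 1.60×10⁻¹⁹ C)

f = qB/(2πm) = (1×1.60×10^-19)(1.31×10^-4) / [2π(5.01×10^-27)] = 665 Hz.

f ≈ 665 Hz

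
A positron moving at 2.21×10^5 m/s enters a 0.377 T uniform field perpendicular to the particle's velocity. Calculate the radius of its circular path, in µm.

The magnetic force provides the centripetal force: qvB = mv²/r, so r = mv/(qB).
r = (9.11×10^-31 kg)(2.21×10^5 m/s) / [(1×1.60×10^-19 C)(0.377 T)] = 3.34×10^-6 m.

r ≈ 3.34 µm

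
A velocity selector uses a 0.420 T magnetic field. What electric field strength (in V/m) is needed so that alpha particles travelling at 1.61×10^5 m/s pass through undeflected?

E ≈ 6.76×10^4 V/m

qE = qvB ⇒ E = vB = (1.61×10^5)(0.420) = 6.76×10^4 V/m.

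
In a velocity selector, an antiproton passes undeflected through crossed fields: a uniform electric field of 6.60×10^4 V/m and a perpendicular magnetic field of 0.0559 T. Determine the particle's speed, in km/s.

For zero net force, qE = qvB, so v = E/B.
v = (6.60×10^4) / (0.0559) = 1.18×10^6 m/s.

v ≈ 1180 km/s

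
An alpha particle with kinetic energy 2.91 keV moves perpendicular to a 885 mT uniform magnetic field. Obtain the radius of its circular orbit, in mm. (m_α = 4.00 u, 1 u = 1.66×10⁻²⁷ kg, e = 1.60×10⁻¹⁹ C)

r ≈ 8.78 mm

Convert the energy: K = 2.91 keV = 4.66×10^-16 J.
v = √(2K/m) = √(2·4.66×10^-16/6.64×10^-27) = 3.74×10^5 m/s.
r = mv/(qB) = (6.64×10^-27)(3.74×10^5) / [(2×1.60×10^-19)(0.885)] = 8.78×10^-3 m.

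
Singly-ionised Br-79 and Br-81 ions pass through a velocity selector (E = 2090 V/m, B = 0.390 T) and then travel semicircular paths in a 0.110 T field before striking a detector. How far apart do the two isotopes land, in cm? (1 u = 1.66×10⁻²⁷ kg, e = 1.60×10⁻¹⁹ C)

Δd ≈ 0.202 cm

Both emerge at v = E/B₁ = 5360 m/s.
r = mv/(qB₂), so r₁ = 0.03993 m and r₂ = 0.04094 m, giving Δr = 1.01×10^-3 m.
After a semicircle each ion lands a diameter 2r from the entry slit, so the separation is 2Δr = 2.02×10^-3 m.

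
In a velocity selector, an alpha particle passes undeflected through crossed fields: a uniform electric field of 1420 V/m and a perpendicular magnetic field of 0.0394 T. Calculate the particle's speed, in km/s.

v ≈ 36.0 km/s

For zero net force, qE = qvB, so v = E/B.
v = (1420) / (0.0394) = 3.60×10^4 m/s.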